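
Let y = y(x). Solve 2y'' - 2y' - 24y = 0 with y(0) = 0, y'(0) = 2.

y = -2*exp(-3*x)/7 + 2*exp(4*x)/7

Divide through by 2: y'' - y' - 12y = 0.
Characteristic equation r² - r - 12 = 0 factors as (r - 4)(r + 3) = 0, so r = 4, -3.
Hence y_h = C1*exp(4*x) + C2*exp(-3*x).
Apply the initial conditions: y(0) = C1 + C2 = 0 and y'(0) = -3*C2 + 4*C1 = 2. Solving gives C1 = 2/7, C2 = -2/7.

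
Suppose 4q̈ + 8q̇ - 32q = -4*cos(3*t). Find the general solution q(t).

q = -6*sin(3*t)/325 + 17*cos(3*t)/325 + C1*exp(2*t) + C2*exp(-4*t)

Divide through by 4: q'' + 2q' - 8q = -cos(3*t).
Characteristic equation r² + 2r - 8 = 0 factors as (r - 2)(r + 4) = 0, so r = 2, -4.
Hence q_h = C1*exp(2*t) + C2*exp(-4*t).
Try q_p = A*cos(3*t) + B*sin(3*t). Substituting and equating the coefficients of cos(3t) and sin(3t) gives A = 17/325, B = -6/325, so q_p = -6*sin(3*t)/325 + 17*cos(3*t)/325.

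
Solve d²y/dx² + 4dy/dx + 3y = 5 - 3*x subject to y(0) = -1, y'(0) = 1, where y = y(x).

y = 3 - x - 5*exp(-x) + exp(-3*x)

Characteristic equation r² + 4r + 3 = 0 factors as (r + 1)(r + 3) = 0, so r = -1, -3.
Hence y_h = C1*exp(-x) + C2*exp(-3*x).
For the particular solution try y_p = A0 + A1*x. Substituting and matching coefficients of each power of x gives A0 = 3, A1 = -1, so y_p = 3 - x.
General solution: y = 3 - x + C1*exp(-x) + C2*exp(-3*x).
Apply the initial conditions: y(0) = 3 + C1 + C2 = -1 and y'(0) = -1 - C1 - 3*C2 = 1. Solving gives C1 = -5, C2 = 1.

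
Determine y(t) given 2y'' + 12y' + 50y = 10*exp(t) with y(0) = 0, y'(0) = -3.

y = 5*exp(t)/32 - 29*exp(-3*t)*sin(4*t)/32 - 5*cos(4*t)*exp(-3*t)/32

Divide through by 2: y'' + 6y' + 25y = 5*exp(t).
Characteristic equation r² + 6r + 25 = 0 has discriminant (6)² - 4·(25) = -64 < 0, so r = -3 ± 4i.
Hence y_h = C1*cos(4*t)*exp(-3*t) + C2*exp(-3*t)*sin(4*t).
Try y_p = A*exp(t). Substituting into the equation and dividing by exp(t) gives A = 5/32, so y_p = 5*exp(t)/32.
General solution: y = 5*exp(t)/32 + C1*cos(4*t)*exp(-3*t) + C2*exp(-3*t)*sin(4*t).
Apply the initial conditions: y(0) = 5/32 + C1 = 0 and y'(0) = 5/32 - 3*C1 + 4*C2 = -3. Solving gives C1 = -5/32, C2 = -29/32.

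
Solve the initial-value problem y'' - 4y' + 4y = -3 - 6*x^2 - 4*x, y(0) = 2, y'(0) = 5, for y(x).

y = -4 - 4*x + 6*exp(2*x) - 3*x**2/2 - 3*x*exp(2*x)

Characteristic equation r² - 4r + 4 = 0 has discriminant (-4)² - 4·(4) = 0, so r = 2 is a repeated root.
Hence y_h = (C1 + C2*x)*exp(2*x).
For the particular solution try y_p = A0 + A1*x + A2*x^2. Substituting and matching coefficients of each power of x gives A0 = -4, A1 = -4, A2 = -3/2, so y_p = -4 - 4*x - 3*x^2/2.
General solution: y = -4 - 4*x - 3*x^2/2 + C1*exp(2*x) + C2*x*exp(2*x).
Apply the initial conditions: y(0) = -4 + C1 = 2 and y'(0) = -4 + C2 + 2*C1 = 5. Solving gives C1 = 6, C2 = -3.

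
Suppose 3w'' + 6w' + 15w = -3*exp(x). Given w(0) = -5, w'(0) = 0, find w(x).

Divide through by 3: w'' + 2w' + 5w = -exp(x).
Characteristic equation r² + 2r + 5 = 0 has discriminant (2)² - 4·(5) = -16 < 0, so r = -1 ± 2i.
Hence w_h = C1*cos(2*x)*exp(-x) + C2*exp(-x)*sin(2*x).
Try w_p = A*exp(x). Substituting into the equation and dividing by exp(x) gives A = -1/8, so w_p = -exp(x)/8.
General solution: w = -exp(x)/8 + C1*cos(2*x)*exp(-x) + C2*exp(-x)*sin(2*x).
Apply the initial conditions: w(0) = -1/8 + C1 = -5 and w'(0) = -1/8 - C1 + 2*C2 = 0. Solving gives C1 = -39/8, C2 = -19/8.

w = -exp(x)/8 - 39*cos(2*x)*exp(-x)/8 - 19*exp(-x)*sin(2*x)/8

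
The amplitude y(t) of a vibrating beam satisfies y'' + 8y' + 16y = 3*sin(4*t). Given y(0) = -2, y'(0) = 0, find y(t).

y = -61*exp(-4*t)/32 - 3*cos(4*t)/32 - 61*t*exp(-4*t)/8

Characteristic equation r² + 8r + 16 = 0 has discriminant (8)² - 4·(16) = 0, so r = -4 is a repeated root.
Hence y_h = (C1 + C2*t)*exp(-4*t).
Try y_p = A*cos(4*t) + B*sin(4*t). Substituting and equating the coefficients of cos(4t) and sin(4t) gives A = -3/32, B = 0, so y_p = -3*cos(4*t)/32.
General solution: y = -3*cos(4*t)/32 + C1*exp(-4*t) + C2*t*exp(-4*t).
Apply the initial conditions: y(0) = -3/32 + C1 = -2 and y'(0) = C2 - 4*C1 = 0. Solving gives C1 = -61/32, C2 = -61/8.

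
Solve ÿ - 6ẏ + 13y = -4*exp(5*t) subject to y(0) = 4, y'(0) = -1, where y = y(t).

y = -exp(5*t)/2 - 6*exp(3*t)*sin(2*t) + 9*cos(2*t)*exp(3*t)/2

Characteristic equation r² - 6r + 13 = 0 has discriminant (-6)² - 4·(13) = -16 < 0, so r = 3 ± 2i.
Hence y_h = C1*cos(2*t)*exp(3*t) + C2*exp(3*t)*sin(2*t).
Try y_p = A*exp(5*t). Substituting into the equation and dividing by exp(5*t) gives A = -1/2, so y_p = -exp(5*t)/2.
General solution: y = -exp(5*t)/2 + C1*cos(2*t)*exp(3*t) + C2*exp(3*t)*sin(2*t).
Apply the initial conditions: y(0) = -1/2 + C1 = 4 and y'(0) = -5/2 + 2*C2 + 3*C1 = -1. Solving gives C1 = 9/2, C2 = -6.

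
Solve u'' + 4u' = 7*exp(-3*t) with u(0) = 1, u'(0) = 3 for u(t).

u = 7/3 - 7*exp(-3*t)/3 + exp(-4*t)

Characteristic equation r² + 4r = 0 factors as (r + 4)r = 0, so r = -4, 0.
Hence u_h = C1*exp(-4*t) + C2.
Try u_p = A*exp(-3*t). Substituting into the equation and dividing by exp(-3*t) gives A = -7/3, so u_p = -7*exp(-3*t)/3.
General solution: u = C2 - 7*exp(-3*t)/3 + C1*exp(-4*t).
Apply the initial conditions: u(0) = -7/3 + C1 + C2 = 1 and u'(0) = 7 - 4*C1 = 3. Solving gives C1 = 1, C2 = 7/3.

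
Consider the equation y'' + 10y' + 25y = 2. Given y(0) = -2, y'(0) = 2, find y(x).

y = 2/25 - 52*exp(-5*x)/25 - 42*x*exp(-5*x)/5

Characteristic equation r² + 10r + 25 = 0 has discriminant (10)² - 4·(25) = 0, so r = -5 is a repeated root.
Hence y_h = (C1 + C2*x)*exp(-5*x).
For the particular solution try y_p = A0. Substituting and matching coefficients of each power of x gives A0 = 2/25, so y_p = 2/25.
General solution: y = 2/25 + C1*exp(-5*x) + C2*x*exp(-5*x).
Apply the initial conditions: y(0) = 2/25 + C1 = -2 and y'(0) = C2 - 5*C1 = 2. Solving gives C1 = -52/25, C2 = -42/5.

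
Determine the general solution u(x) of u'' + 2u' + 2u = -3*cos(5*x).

u = -30*sin(5*x)/629 + 69*cos(5*x)/629 + C1*cos(x)*exp(-x) + C2*exp(-x)*sin(x)

Characteristic equation r² + 2r + 2 = 0 has discriminant (2)² - 4·(2) = -4 < 0, so r = -1 ± i.
Hence u_h = C1*cos(x)*exp(-x) + C2*exp(-x)*sin(x).
Try u_p = A*cos(5*x) + B*sin(5*x). Substituting and equating the coefficients of cos(5x) and sin(5x) gives A = 69/629, B = -30/629, so u_p = -30*sin(5*x)/629 + 69*cos(5*x)/629.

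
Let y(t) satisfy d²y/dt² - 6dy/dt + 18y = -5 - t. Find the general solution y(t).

Characteristic equation r² - 6r + 18 = 0 has discriminant (-6)² - 4·(18) = -36 < 0, so r = 3 ± 3i.
Hence y_h = C1*cos(3*t)*exp(3*t) + C2*exp(3*t)*sin(3*t).
For the particular solution try y_p = A0 + A1*t. Substituting and matching coefficients of each power of t gives A0 = -8/27, A1 = -1/18, so y_p = -8/27 - t/18.

y = -8/27 - t/18 + C1*cos(3*t)*exp(3*t) + C2*exp(3*t)*sin(3*t)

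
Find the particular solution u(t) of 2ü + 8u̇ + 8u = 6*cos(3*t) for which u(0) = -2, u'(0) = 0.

Divide through by 2: u'' + 4u' + 4u = 3*cos(3*t).
Characteristic equation r² + 4r + 4 = 0 has discriminant (4)² - 4·(4) = 0, so r = -2 is a repeated root.
Hence u_h = (C1 + C2*t)*exp(-2*t).
Try u_p = A*cos(3*t) + B*sin(3*t). Substituting and equating the coefficients of cos(3t) and sin(3t) gives A = -15/169, B = 36/169, so u_p = -15*cos(3*t)/169 + 36*sin(3*t)/169.
General solution: u = -15*cos(3*t)/169 + 36*sin(3*t)/169 + C1*exp(-2*t) + C2*t*exp(-2*t).
Apply the initial conditions: u(0) = -15/169 + C1 = -2 and u'(0) = 108/169 + C2 - 2*C1 = 0. Solving gives C1 = -323/169, C2 = -58/13.

u = -323*exp(-2*t)/169 - 15*cos(3*t)/169 + 36*sin(3*t)/169 - 58*t*exp(-2*t)/13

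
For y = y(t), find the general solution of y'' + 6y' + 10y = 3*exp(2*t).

Characteristic equation r² + 6r + 10 = 0 has discriminant (6)² - 4·(10) = -4 < 0, so r = -3 ± i.
Hence y_h = C1*cos(t)*exp(-3*t) + C2*exp(-3*t)*sin(t).
Try y_p = A*exp(2*t). Substituting into the equation and dividing by exp(2*t) gives A = 3/26, so y_p = 3*exp(2*t)/26.

y = 3*exp(2*t)/26 + C1*cos(t)*exp(-3*t) + C2*exp(-3*t)*sin(t)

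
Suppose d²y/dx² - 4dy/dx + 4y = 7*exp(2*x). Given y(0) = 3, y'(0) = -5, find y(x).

y = 3*exp(2*x) - 11*x*exp(2*x) + 7*x**2*exp(2*x)/2

Characteristic equation r² - 4r + 4 = 0 has discriminant (-4)² - 4·(4) = 0, so r = 2 is a repeated root.
Hence y_h = (C1 + C2*x)*exp(2*x).
Since exp(2*x) solves the homogeneous equation (r = 2 is a root of multiplicity 2), multiply the trial by x^2. Try y_p = A*x^2*exp(2*x). Substituting into the equation and dividing by exp(2*x) gives A = 7/2, so y_p = 7*x^2*exp(2*x)/2.
General solution: y = C1*exp(2*x) + 7*x^2*exp(2*x)/2 + C2*x*exp(2*x).
Apply the initial conditions: y(0) = C1 = 3 and y'(0) = C2 + 2*C1 = -5. Solving gives C1 = 3, C2 = -11.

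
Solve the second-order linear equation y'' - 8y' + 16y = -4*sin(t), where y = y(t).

Characteristic equation r² - 8r + 16 = 0 has discriminant (-8)² - 4·(16) = 0, so r = 4 is a repeated root.
Hence y_h = (C1 + C2*t)*exp(4*t).
Try y_p = A*cos(t) + B*sin(t). Substituting and equating the coefficients of cos(t) and sin(t) gives A = -32/289, B = -60/289, so y_p = -60*sin(t)/289 - 32*cos(t)/289.

y = -60*sin(t)/289 - 32*cos(t)/289 + C1*exp(4*t) + C2*t*exp(4*t)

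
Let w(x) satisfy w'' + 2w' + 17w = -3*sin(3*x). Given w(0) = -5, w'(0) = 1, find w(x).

w = -6*sin(3*x)/25 + 9*cos(3*x)/50 - 259*cos(4*x)*exp(-x)/50 - 173*exp(-x)*sin(4*x)/200

Characteristic equation r² + 2r + 17 = 0 has discriminant (2)² - 4·(17) = -64 < 0, so r = -1 ± 4i.
Hence w_h = C1*cos(4*x)*exp(-x) + C2*exp(-x)*sin(4*x).
Try w_p = A*cos(3*x) + B*sin(3*x). Substituting and equating the coefficients of cos(3x) and sin(3x) gives A = 9/50, B = -6/25, so w_p = -6*sin(3*x)/25 + 9*cos(3*x)/50.
General solution: w = -6*sin(3*x)/25 + 9*cos(3*x)/50 + C1*cos(4*x)*exp(-x) + C2*exp(-x)*sin(4*x).
Apply the initial conditions: w(0) = 9/50 + C1 = -5 and w'(0) = -18/25 - C1 + 4*C2 = 1. Solving gives C1 = -259/50, C2 = -173/200.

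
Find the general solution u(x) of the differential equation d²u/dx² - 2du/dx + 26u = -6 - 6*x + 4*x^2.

u = -568/2197 - 35*x/169 + 2*x**2/13 + C1*cos(5*x)*exp(x) + C2*exp(x)*sin(5*x)

Characteristic equation r² - 2r + 26 = 0 has discriminant (-2)² - 4·(26) = -100 < 0, so r = 1 ± 5i.
Hence u_h = C1*cos(5*x)*exp(x) + C2*exp(x)*sin(5*x).
For the particular solution try u_p = A0 + A1*x + A2*x^2. Substituting and matching coefficients of each power of x gives A0 = -568/2197, A1 = -35/169, A2 = 2/13, so u_p = -568/2197 - 35*x/169 + 2*x^2/13.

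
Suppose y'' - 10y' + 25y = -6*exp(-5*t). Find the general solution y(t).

y = -3*exp(-5*t)/50 + C1*exp(5*t) + C2*t*exp(5*t)

Characteristic equation r² - 10r + 25 = 0 has discriminant (-10)² - 4·(25) = 0, so r = 5 is a repeated root.
Hence y_h = (C1 + C2*t)*exp(5*t).
Try y_p = A*exp(-5*t). Substituting into the equation and dividing by exp(-5*t) gives A = -3/50, so y_p = -3*exp(-5*t)/50.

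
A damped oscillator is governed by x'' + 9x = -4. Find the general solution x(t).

x = -4/9 + C1*cos(3*t) + C2*sin(3*t)

Characteristic equation r² + 9 = 0 has discriminant (0)² - 4·(9) = -36 < 0, so r = ± 3i.
Hence x_h = C1*cos(3*t) + C2*sin(3*t).
For the particular solution try x_p = A0. Substituting and matching coefficients of each power of t gives A0 = -4/9, so x_p = -4/9.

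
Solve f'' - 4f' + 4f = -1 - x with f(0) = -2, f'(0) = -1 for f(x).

Characteristic equation r² - 4r + 4 = 0 has discriminant (-4)² - 4·(4) = 0, so r = 2 is a repeated root.
Hence f_h = (C1 + C2*x)*exp(2*x).
For the particular solution try f_p = A0 + A1*x. Substituting and matching coefficients of each power of x gives A0 = -1/2, A1 = -1/4, so f_p = -1/2 - x/4.
General solution: f = -1/2 - x/4 + C1*exp(2*x) + C2*x*exp(2*x).
Apply the initial conditions: f(0) = -1/2 + C1 = -2 and f'(0) = -1/4 + C2 + 2*C1 = -1. Solving gives C1 = -3/2, C2 = 9/4.

f = -1/2 - 3*exp(2*x)/2 - x/4 + 9*x*exp(2*x)/4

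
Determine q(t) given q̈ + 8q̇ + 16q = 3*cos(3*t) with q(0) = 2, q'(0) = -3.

Characteristic equation r² + 8r + 16 = 0 has discriminant (8)² - 4·(16) = 0, so r = -4 is a repeated root.
Hence q_h = (C1 + C2*t)*exp(-4*t).
Try q_p = A*cos(3*t) + B*sin(3*t). Substituting and equating the coefficients of cos(3t) and sin(3t) gives A = 21/625, B = 72/625, so q_p = 21*cos(3*t)/625 + 72*sin(3*t)/625.
General solution: q = 21*cos(3*t)/625 + 72*sin(3*t)/625 + C1*exp(-4*t) + C2*t*exp(-4*t).
Apply the initial conditions: q(0) = 21/625 + C1 = 2 and q'(0) = 216/625 + C2 - 4*C1 = -3. Solving gives C1 = 1229/625, C2 = 113/25.

q = 21*cos(3*t)/625 + 72*sin(3*t)/625 + 1229*exp(-4*t)/625 + 113*t*exp(-4*t)/25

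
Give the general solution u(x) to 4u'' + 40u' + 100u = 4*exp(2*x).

u = exp(2*x)/49 + C1*exp(-5*x) + C2*x*exp(-5*x)

Divide through by 4: u'' + 10u' + 25u = exp(2*x).
Characteristic equation r² + 10r + 25 = 0 has discriminant (10)² - 4·(25) = 0, so r = -5 is a repeated root.
Hence u_h = (C1 + C2*x)*exp(-5*x).
Try u_p = A*exp(2*x). Substituting into the equation and dividing by exp(2*x) gives A = 1/49, so u_p = exp(2*x)/49.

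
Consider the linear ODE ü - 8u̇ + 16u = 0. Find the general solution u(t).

u = C1*exp(4*t) + C2*t*exp(4*t)

Characteristic equation r² - 8r + 16 = 0 has discriminant (-8)² - 4·(16) = 0, so r = 4 is a repeated root.
Hence u_h = (C1 + C2*t)*exp(4*t).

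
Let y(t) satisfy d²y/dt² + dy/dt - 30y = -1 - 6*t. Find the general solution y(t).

Characteristic equation r² + r - 30 = 0 factors as (r + 6)(r - 5) = 0, so r = -6, 5.
Hence y_h = C1*exp(-6*t) + C2*exp(5*t).
For the particular solution try y_p = A0 + A1*t. Substituting and matching coefficients of each power of t gives A0 = 1/25, A1 = 1/5, so y_p = 1/25 + t/5.

y = 1/25 + t/5 + C1*exp(-6*t) + C2*exp(5*t)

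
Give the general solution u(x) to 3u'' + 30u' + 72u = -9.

Divide through by 3: u'' + 10u' + 24u = -3.
Characteristic equation r² + 10r + 24 = 0 factors as (r + 6)(r + 4) = 0, so r = -6, -4.
Hence u_h = C1*exp(-6*x) + C2*exp(-4*x).
For the particular solution try u_p = A0. Substituting and matching coefficients of each power of x gives A0 = -1/8, so u_p = -1/8.

u = -1/8 + C1*exp(-6*x) + C2*exp(-4*x)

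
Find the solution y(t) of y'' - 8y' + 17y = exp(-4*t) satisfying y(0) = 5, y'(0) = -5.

Characteristic equation r² - 8r + 17 = 0 has discriminant (-8)² - 4·(17) = -4 < 0, so r = 4 ± i.
Hence y_h = C1*cos(t)*exp(4*t) + C2*exp(4*t)*sin(t).
Try y_p = A*exp(-4*t). Substituting into the equation and dividing by exp(-4*t) gives A = 1/65, so y_p = exp(-4*t)/65.
General solution: y = exp(-4*t)/65 + C1*cos(t)*exp(4*t) + C2*exp(4*t)*sin(t).
Apply the initial conditions: y(0) = 1/65 + C1 = 5 and y'(0) = -4/65 + C2 + 4*C1 = -5. Solving gives C1 = 324/65, C2 = -1617/65.

y = exp(-4*t)/65 - 1617*exp(4*t)*sin(t)/65 + 324*cos(t)*exp(4*t)/65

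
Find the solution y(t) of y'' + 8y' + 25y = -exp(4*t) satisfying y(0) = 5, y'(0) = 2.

y = -exp(4*t)/73 + 366*cos(3*t)*exp(-4*t)/73 + 538*exp(-4*t)*sin(3*t)/73

Characteristic equation r² + 8r + 25 = 0 has discriminant (8)² - 4·(25) = -36 < 0, so r = -4 ± 3i.
Hence y_h = C1*cos(3*t)*exp(-4*t) + C2*exp(-4*t)*sin(3*t).
Try y_p = A*exp(4*t). Substituting into the equation and dividing by exp(4*t) gives A = -1/73, so y_p = -exp(4*t)/73.
General solution: y = -exp(4*t)/73 + C1*cos(3*t)*exp(-4*t) + C2*exp(-4*t)*sin(3*t).
Apply the initial conditions: y(0) = -1/73 + C1 = 5 and y'(0) = -4/73 - 4*C1 + 3*C2 = 2. Solving gives C1 = 366/73, C2 = 538/73.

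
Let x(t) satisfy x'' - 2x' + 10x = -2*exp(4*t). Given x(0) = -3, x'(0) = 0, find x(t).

x = -exp(4*t)/9 - 26*cos(3*t)*exp(t)/9 + 10*exp(t)*sin(3*t)/9

Characteristic equation r² - 2r + 10 = 0 has discriminant (-2)² - 4·(10) = -36 < 0, so r = 1 ± 3i.
Hence x_h = C1*cos(3*t)*exp(t) + C2*exp(t)*sin(3*t).
Try x_p = A*exp(4*t). Substituting into the equation and dividing by exp(4*t) gives A = -1/9, so x_p = -exp(4*t)/9.
General solution: x = -exp(4*t)/9 + C1*cos(3*t)*exp(t) + C2*exp(t)*sin(3*t).
Apply the initial conditions: x(0) = -1/9 + C1 = -3 and x'(0) = -4/9 + C1 + 3*C2 = 0. Solving gives C1 = -26/9, C2 = 10/9.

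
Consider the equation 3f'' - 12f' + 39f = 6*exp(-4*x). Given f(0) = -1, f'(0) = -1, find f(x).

f = 2*exp(-4*x)/45 - 47*cos(3*x)*exp(2*x)/45 + 19*exp(2*x)*sin(3*x)/45

Divide through by 3: f'' - 4f' + 13f = 2*exp(-4*x).
Characteristic equation r² - 4r + 13 = 0 has discriminant (-4)² - 4·(13) = -36 < 0, so r = 2 ± 3i.
Hence f_h = C1*cos(3*x)*exp(2*x) + C2*exp(2*x)*sin(3*x).
Try f_p = A*exp(-4*x). Substituting into the equation and dividing by exp(-4*x) gives A = 2/45, so f_p = 2*exp(-4*x)/45.
General solution: f = 2*exp(-4*x)/45 + C1*cos(3*x)*exp(2*x) + C2*exp(2*x)*sin(3*x).
Apply the initial conditions: f(0) = 2/45 + C1 = -1 and f'(0) = -8/45 + 2*C1 + 3*C2 = -1. Solving gives C1 = -47/45, C2 = 19/45.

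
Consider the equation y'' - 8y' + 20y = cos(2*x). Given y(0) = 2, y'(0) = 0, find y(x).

y = -sin(2*x)/32 + cos(2*x)/32 - 125*exp(4*x)*sin(2*x)/32 + 63*cos(2*x)*exp(4*x)/32

Characteristic equation r² - 8r + 20 = 0 has discriminant (-8)² - 4·(20) = -16 < 0, so r = 4 ± 2i.
Hence y_h = C1*cos(2*x)*exp(4*x) + C2*exp(4*x)*sin(2*x).
Try y_p = A*cos(2*x) + B*sin(2*x). Substituting and equating the coefficients of cos(2x) and sin(2x) gives A = 1/32, B = -1/32, so y_p = -sin(2*x)/32 + cos(2*x)/32.
General solution: y = -sin(2*x)/32 + cos(2*x)/32 + C1*cos(2*x)*exp(4*x) + C2*exp(4*x)*sin(2*x).
Apply the initial conditions: y(0) = 1/32 + C1 = 2 and y'(0) = -1/16 + 2*C2 + 4*C1 = 0. Solving gives C1 = 63/32, C2 = -125/32.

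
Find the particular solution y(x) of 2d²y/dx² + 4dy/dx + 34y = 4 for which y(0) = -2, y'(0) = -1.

Divide through by 2: y'' + 2y' + 17y = 2.
Characteristic equation r² + 2r + 17 = 0 has discriminant (2)² - 4·(17) = -64 < 0, so r = -1 ± 4i.
Hence y_h = C1*cos(4*x)*exp(-x) + C2*exp(-x)*sin(4*x).
For the particular solution try y_p = A0. Substituting and matching coefficients of each power of x gives A0 = 2/17, so y_p = 2/17.
General solution: y = 2/17 + C1*cos(4*x)*exp(-x) + C2*exp(-x)*sin(4*x).
Apply the initial conditions: y(0) = 2/17 + C1 = -2 and y'(0) = -C1 + 4*C2 = -1. Solving gives C1 = -36/17, C2 = -53/68.

y = 2/17 - 53*exp(-x)*sin(4*x)/68 - 36*cos(4*x)*exp(-x)/17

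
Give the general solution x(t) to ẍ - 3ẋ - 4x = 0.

x = C1*exp(4*t) + C2*exp(-t)

Characteristic equation r² - 3r - 4 = 0 factors as (r - 4)(r + 1) = 0, so r = 4, -1.
Hence x_h = C1*exp(4*t) + C2*exp(-t).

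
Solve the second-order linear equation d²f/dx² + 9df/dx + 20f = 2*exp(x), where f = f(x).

Characteristic equation r² + 9r + 20 = 0 factors as (r + 4)(r + 5) = 0, so r = -4, -5.
Hence f_h = C1*exp(-4*x) + C2*exp(-5*x).
Try f_p = A*exp(x). Substituting into the equation and dividing by exp(x) gives A = 1/15, so f_p = exp(x)/15.

f = exp(x)/15 + C1*exp(-4*x) + C2*exp(-5*x)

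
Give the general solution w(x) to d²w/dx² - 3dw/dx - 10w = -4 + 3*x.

Characteristic equation r² - 3r - 10 = 0 factors as (r + 2)(r - 5) = 0, so r = -2, 5.
Hence w_h = C1*exp(-2*x) + C2*exp(5*x).
For the particular solution try w_p = A0 + A1*x. Substituting and matching coefficients of each power of x gives A0 = 49/100, A1 = -3/10, so w_p = 49/100 - 3*x/10.

w = 49/100 - 3*x/10 + C1*exp(-2*x) + C2*exp(5*x)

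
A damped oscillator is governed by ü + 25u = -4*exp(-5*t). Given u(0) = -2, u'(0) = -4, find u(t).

Characteristic equation r² + 25 = 0 has discriminant (0)² - 4·(25) = -100 < 0, so r = ± 5i.
Hence u_h = C1*cos(5*t) + C2*sin(5*t).
Try u_p = A*exp(-5*t). Substituting into the equation and dividing by exp(-5*t) gives A = -2/25, so u_p = -2*exp(-5*t)/25.
General solution: u = -2*exp(-5*t)/25 + C1*cos(5*t) + C2*sin(5*t).
Apply the initial conditions: u(0) = -2/25 + C1 = -2 and u'(0) = 2/5 + 5*C2 = -4. Solving gives C1 = -48/25, C2 = -22/25.

u = -48*cos(5*t)/25 - 22*sin(5*t)/25 - 2*exp(-5*t)/25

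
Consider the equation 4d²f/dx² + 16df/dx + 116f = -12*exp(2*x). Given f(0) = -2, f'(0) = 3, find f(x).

Divide through by 4: f'' + 4f' + 29f = -3*exp(2*x).
Characteristic equation r² + 4r + 29 = 0 has discriminant (4)² - 4·(29) = -100 < 0, so r = -2 ± 5i.
Hence f_h = C1*cos(5*x)*exp(-2*x) + C2*exp(-2*x)*sin(5*x).
Try f_p = A*exp(2*x). Substituting into the equation and dividing by exp(2*x) gives A = -3/41, so f_p = -3*exp(2*x)/41.
General solution: f = -3*exp(2*x)/41 + C1*cos(5*x)*exp(-2*x) + C2*exp(-2*x)*sin(5*x).
Apply the initial conditions: f(0) = -3/41 + C1 = -2 and f'(0) = -6/41 - 2*C1 + 5*C2 = 3. Solving gives C1 = -79/41, C2 = -29/205.

f = -3*exp(2*x)/41 - 79*cos(5*x)*exp(-2*x)/41 - 29*exp(-2*x)*sin(5*x)/205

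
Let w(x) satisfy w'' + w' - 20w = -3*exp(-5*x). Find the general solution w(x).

Characteristic equation r² + r - 20 = 0 factors as (r - 4)(r + 5) = 0, so r = 4, -5.
Hence w_h = C1*exp(4*x) + C2*exp(-5*x).
Since exp(-5*x) solves the homogeneous equation (r = -5 is a root of multiplicity 1), multiply the trial by x. Try w_p = A*x*exp(-5*x). Substituting into the equation and dividing by exp(-5*x) gives A = 1/3, so w_p = x*exp(-5*x)/3.

w = C1*exp(4*x) + C2*exp(-5*x) + x*exp(-5*x)/3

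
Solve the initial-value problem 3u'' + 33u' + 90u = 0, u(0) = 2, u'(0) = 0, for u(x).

Divide through by 3: u'' + 11u' + 30u = 0.
Characteristic equation r² + 11r + 30 = 0 factors as (r + 5)(r + 6) = 0, so r = -5, -6.
Hence u_h = C1*exp(-5*x) + C2*exp(-6*x).
Apply the initial conditions: u(0) = C1 + C2 = 2 and u'(0) = -6*C2 - 5*C1 = 0. Solving gives C1 = 12, C2 = -10.

u = -10*exp(-6*x) + 12*exp(-5*x)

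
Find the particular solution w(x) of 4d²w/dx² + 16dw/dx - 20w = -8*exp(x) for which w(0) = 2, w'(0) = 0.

Divide through by 4: w'' + 4w' - 5w = -2*exp(x).
Characteristic equation r² + 4r - 5 = 0 factors as (r - 1)(r + 5) = 0, so r = 1, -5.
Hence w_h = C1*exp(x) + C2*exp(-5*x).
Since exp(x) solves the homogeneous equation (r = 1 is a root of multiplicity 1), multiply the trial by x. Try w_p = A*x*exp(x). Substituting into the equation and dividing by exp(x) gives A = -1/3, so w_p = -x*exp(x)/3.
General solution: w = C1*exp(x) + C2*exp(-5*x) - x*exp(x)/3.
Apply the initial conditions: w(0) = C1 + C2 = 2 and w'(0) = -1/3 + C1 - 5*C2 = 0. Solving gives C1 = 31/18, C2 = 5/18.

w = 5*exp(-5*x)/18 + 31*exp(x)/18 - x*exp(x)/3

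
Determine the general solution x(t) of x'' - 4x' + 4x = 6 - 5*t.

Characteristic equation r² - 4r + 4 = 0 has discriminant (-4)² - 4·(4) = 0, so r = 2 is a repeated root.
Hence x_h = (C1 + C2*t)*exp(2*t).
For the particular solution try x_p = A0 + A1*t. Substituting and matching coefficients of each power of t gives A0 = 1/4, A1 = -5/4, so x_p = 1/4 - 5*t/4.

x = 1/4 - 5*t/4 + C1*exp(2*t) + C2*t*exp(2*t)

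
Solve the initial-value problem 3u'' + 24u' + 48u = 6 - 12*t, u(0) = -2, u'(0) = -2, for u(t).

Divide through by 3: u'' + 8u' + 16u = 2 - 4*t.
Characteristic equation r² + 8r + 16 = 0 has discriminant (8)² - 4·(16) = 0, so r = -4 is a repeated root.
Hence u_h = (C1 + C2*t)*exp(-4*t).
For the particular solution try u_p = A0 + A1*t. Substituting and matching coefficients of each power of t gives A0 = 1/4, A1 = -1/4, so u_p = 1/4 - t/4.
General solution: u = 1/4 - t/4 + C1*exp(-4*t) + C2*t*exp(-4*t).
Apply the initial conditions: u(0) = 1/4 + C1 = -2 and u'(0) = -1/4 + C2 - 4*C1 = -2. Solving gives C1 = -9/4, C2 = -43/4.

u = 1/4 - 9*exp(-4*t)/4 - t/4 - 43*t*exp(-4*t)/4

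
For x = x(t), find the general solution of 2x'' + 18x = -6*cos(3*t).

Divide through by 2: x'' + 9x = -3*cos(3*t).
Characteristic equation r² + 9 = 0 has discriminant (0)² - 4·(9) = -36 < 0, so r = ± 3i.
Hence x_h = C1*cos(3*t) + C2*sin(3*t).
Since ±3i are characteristic roots, multiply the trial by t. Try x_p = t*(A*cos(3*t) + B*sin(3*t)). Substituting and equating the coefficients of cos(3t) and sin(3t) gives A = 0, B = -1/2, so x_p = -t*sin(3*t)/2.

x = C1*cos(3*t) + C2*sin(3*t) - t*sin(3*t)/2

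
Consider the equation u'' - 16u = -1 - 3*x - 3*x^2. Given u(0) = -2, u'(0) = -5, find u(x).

u = 11/128 - 433*exp(4*x)/256 - 101*exp(-4*x)/256 + 3*x/16 + 3*x**2/16

Characteristic equation r² - 16 = 0 factors as (r - 4)(r + 4) = 0, so r = 4, -4.
Hence u_h = C1*exp(4*x) + C2*exp(-4*x).
For the particular solution try u_p = A0 + A1*x + A2*x^2. Substituting and matching coefficients of each power of x gives A0 = 11/128, A1 = 3/16, A2 = 3/16, so u_p = 11/128 + 3*x/16 + 3*x^2/16.
General solution: u = 11/128 + 3*x/16 + 3*x^2/16 + C1*exp(4*x) + C2*exp(-4*x).
Apply the initial conditions: u(0) = 11/128 + C1 + C2 = -2 and u'(0) = 3/16 - 4*C2 + 4*C1 = -5. Solving gives C1 = -433/256, C2 = -101/256.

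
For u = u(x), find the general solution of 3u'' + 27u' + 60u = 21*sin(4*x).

Divide through by 3: u'' + 9u' + 20u = 7*sin(4*x).
Characteristic equation r² + 9r + 20 = 0 factors as (r + 5)(r + 4) = 0, so r = -5, -4.
Hence u_h = C1*exp(-5*x) + C2*exp(-4*x).
Try u_p = A*cos(4*x) + B*sin(4*x). Substituting and equating the coefficients of cos(4x) and sin(4x) gives A = -63/328, B = 7/328, so u_p = -63*cos(4*x)/328 + 7*sin(4*x)/328.

u = -63*cos(4*x)/328 + 7*sin(4*x)/328 + C1*exp(-5*x) + C2*exp(-4*x)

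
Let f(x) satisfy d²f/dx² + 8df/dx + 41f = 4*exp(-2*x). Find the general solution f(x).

Characteristic equation r² + 8r + 41 = 0 has discriminant (8)² - 4·(41) = -100 < 0, so r = -4 ± 5i.
Hence f_h = C1*cos(5*x)*exp(-4*x) + C2*exp(-4*x)*sin(5*x).
Try f_p = A*exp(-2*x). Substituting into the equation and dividing by exp(-2*x) gives A = 4/29, so f_p = 4*exp(-2*x)/29.

f = 4*exp(-2*x)/29 + C1*cos(5*x)*exp(-4*x) + C2*exp(-4*x)*sin(5*x)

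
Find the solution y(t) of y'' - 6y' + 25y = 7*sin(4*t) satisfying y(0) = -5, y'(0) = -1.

y = 7*sin(4*t)/73 + 56*cos(4*t)/219 - 1151*cos(4*t)*exp(3*t)/219 + 525*exp(3*t)*sin(4*t)/146

Characteristic equation r² - 6r + 25 = 0 has discriminant (-6)² - 4·(25) = -64 < 0, so r = 3 ± 4i.
Hence y_h = C1*cos(4*t)*exp(3*t) + C2*exp(3*t)*sin(4*t).
Try y_p = A*cos(4*t) + B*sin(4*t). Substituting and equating the coefficients of cos(4t) and sin(4t) gives A = 56/219, B = 7/73, so y_p = 7*sin(4*t)/73 + 56*cos(4*t)/219.
General solution: y = 7*sin(4*t)/73 + 56*cos(4*t)/219 + C1*cos(4*t)*exp(3*t) + C2*exp(3*t)*sin(4*t).
Apply the initial conditions: y(0) = 56/219 + C1 = -5 and y'(0) = 28/73 + 3*C1 + 4*C2 = -1. Solving gives C1 = -1151/219, C2 = 525/146.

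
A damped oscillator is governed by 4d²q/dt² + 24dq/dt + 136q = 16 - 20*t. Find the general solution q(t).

Divide through by 4: q'' + 6q' + 34q = 4 - 5*t.
Characteristic equation r² + 6r + 34 = 0 has discriminant (6)² - 4·(34) = -100 < 0, so r = -3 ± 5i.
Hence q_h = C1*cos(5*t)*exp(-3*t) + C2*exp(-3*t)*sin(5*t).
For the particular solution try q_p = A0 + A1*t. Substituting and matching coefficients of each power of t gives A0 = 83/578, A1 = -5/34, so q_p = 83/578 - 5*t/34.

q = 83/578 - 5*t/34 + C1*cos(5*t)*exp(-3*t) + C2*exp(-3*t)*sin(5*t)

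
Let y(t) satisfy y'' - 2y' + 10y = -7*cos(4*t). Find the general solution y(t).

Characteristic equation r² - 2r + 10 = 0 has discriminant (-2)² - 4·(10) = -36 < 0, so r = 1 ± 3i.
Hence y_h = C1*cos(3*t)*exp(t) + C2*exp(t)*sin(3*t).
Try y_p = A*cos(4*t) + B*sin(4*t). Substituting and equating the coefficients of cos(4t) and sin(4t) gives A = 21/50, B = 14/25, so y_p = 14*sin(4*t)/25 + 21*cos(4*t)/50.

y = 14*sin(4*t)/25 + 21*cos(4*t)/50 + C1*cos(3*t)*exp(t) + C2*exp(t)*sin(3*t)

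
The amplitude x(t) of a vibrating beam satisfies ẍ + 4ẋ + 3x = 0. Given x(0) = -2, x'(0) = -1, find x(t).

x = -7*exp(-t)/2 + 3*exp(-3*t)/2

Characteristic equation r² + 4r + 3 = 0 factors as (r + 1)(r + 3) = 0, so r = -1, -3.
Hence x_h = C1*exp(-t) + C2*exp(-3*t).
Apply the initial conditions: x(0) = C1 + C2 = -2 and x'(0) = -C1 - 3*C2 = -1. Solving gives C1 = -7/2, C2 = 3/2.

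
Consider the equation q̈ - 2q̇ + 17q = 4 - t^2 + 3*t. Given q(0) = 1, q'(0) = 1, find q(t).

q = 1284/4913 - t**2/17 + 47*t/289 + 485*exp(t)*sin(4*t)/19652 + 3629*cos(4*t)*exp(t)/4913

Characteristic equation r² - 2r + 17 = 0 has discriminant (-2)² - 4·(17) = -64 < 0, so r = 1 ± 4i.
Hence q_h = C1*cos(4*t)*exp(t) + C2*exp(t)*sin(4*t).
For the particular solution try q_p = A0 + A1*t + A2*t^2. Substituting and matching coefficients of each power of t gives A0 = 1284/4913, A1 = 47/289, A2 = -1/17, so q_p = 1284/4913 - t^2/17 + 47*t/289.
General solution: q = 1284/4913 - t^2/17 + 47*t/289 + C1*cos(4*t)*exp(t) + C2*exp(t)*sin(4*t).
Apply the initial conditions: q(0) = 1284/4913 + C1 = 1 and q'(0) = 47/289 + C1 + 4*C2 = 1. Solving gives C1 = 3629/4913, C2 = 485/19652.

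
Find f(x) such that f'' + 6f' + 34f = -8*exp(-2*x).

Characteristic equation r² + 6r + 34 = 0 has discriminant (6)² - 4·(34) = -100 < 0, so r = -3 ± 5i.
Hence f_h = C1*cos(5*x)*exp(-3*x) + C2*exp(-3*x)*sin(5*x).
Try f_p = A*exp(-2*x). Substituting into the equation and dividing by exp(-2*x) gives A = -4/13, so f_p = -4*exp(-2*x)/13.

f = -4*exp(-2*x)/13 + C1*cos(5*x)*exp(-3*x) + C2*exp(-3*x)*sin(5*x)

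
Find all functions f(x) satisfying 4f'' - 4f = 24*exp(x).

f = C1*exp(x) + C2*exp(-x) + 3*x*exp(x)

Divide through by 4: f'' - f = 6*exp(x).
Characteristic equation r² - 1 = 0 factors as (r - 1)(r + 1) = 0, so r = 1, -1.
Hence f_h = C1*exp(x) + C2*exp(-x).
Since exp(x) solves the homogeneous equation (r = 1 is a root of multiplicity 1), multiply the trial by x. Try f_p = A*x*exp(x). Substituting into the equation and dividing by exp(x) gives A = 3, so f_p = 3*x*exp(x).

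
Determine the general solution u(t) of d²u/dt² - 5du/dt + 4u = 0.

Characteristic equation r² - 5r + 4 = 0 factors as (r - 1)(r - 4) = 0, so r = 1, 4.
Hence u_h = C1*exp(t) + C2*exp(4*t).

u = C1*exp(t) + C2*exp(4*t)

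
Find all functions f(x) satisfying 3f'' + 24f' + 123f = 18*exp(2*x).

f = 6*exp(2*x)/61 + C1*cos(5*x)*exp(-4*x) + C2*exp(-4*x)*sin(5*x)

Divide through by 3: f'' + 8f' + 41f = 6*exp(2*x).
Characteristic equation r² + 8r + 41 = 0 has discriminant (8)² - 4·(41) = -100 < 0, so r = -4 ± 5i.
Hence f_h = C1*cos(5*x)*exp(-4*x) + C2*exp(-4*x)*sin(5*x).
Try f_p = A*exp(2*x). Substituting into the equation and dividing by exp(2*x) gives A = 6/61, so f_p = 6*exp(2*x)/61.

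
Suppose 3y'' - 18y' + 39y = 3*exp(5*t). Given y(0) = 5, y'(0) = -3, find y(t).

y = exp(5*t)/8 - 73*exp(3*t)*sin(2*t)/8 + 39*cos(2*t)*exp(3*t)/8

Divide through by 3: y'' - 6y' + 13y = exp(5*t).
Characteristic equation r² - 6r + 13 = 0 has discriminant (-6)² - 4·(13) = -16 < 0, so r = 3 ± 2i.
Hence y_h = C1*cos(2*t)*exp(3*t) + C2*exp(3*t)*sin(2*t).
Try y_p = A*exp(5*t). Substituting into the equation and dividing by exp(5*t) gives A = 1/8, so y_p = exp(5*t)/8.
General solution: y = exp(5*t)/8 + C1*cos(2*t)*exp(3*t) + C2*exp(3*t)*sin(2*t).
Apply the initial conditions: y(0) = 1/8 + C1 = 5 and y'(0) = 5/8 + 2*C2 + 3*C1 = -3. Solving gives C1 = 39/8, C2 = -73/8.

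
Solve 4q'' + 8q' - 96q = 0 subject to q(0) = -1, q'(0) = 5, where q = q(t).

q = -9*exp(-6*t)/10 - exp(4*t)/10

Divide through by 4: q'' + 2q' - 24q = 0.
Characteristic equation r² + 2r - 24 = 0 factors as (r - 4)(r + 6) = 0, so r = 4, -6.
Hence q_h = C1*exp(4*t) + C2*exp(-6*t).
Apply the initial conditions: q(0) = C1 + C2 = -1 and q'(0) = -6*C2 + 4*C1 = 5. Solving gives C1 = -1/10, C2 = -9/10.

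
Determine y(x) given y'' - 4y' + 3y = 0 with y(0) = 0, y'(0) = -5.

y = -5*exp(3*x)/2 + 5*exp(x)/2

Characteristic equation r² - 4r + 3 = 0 factors as (r - 1)(r - 3) = 0, so r = 1, 3.
Hence y_h = C1*exp(x) + C2*exp(3*x).
Apply the initial conditions: y(0) = C1 + C2 = 0 and y'(0) = C1 + 3*C2 = -5. Solving gives C1 = 5/2, C2 = -5/2.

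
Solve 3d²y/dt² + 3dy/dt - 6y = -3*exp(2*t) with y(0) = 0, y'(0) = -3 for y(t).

y = -2*exp(t)/3 - exp(2*t)/4 + 11*exp(-2*t)/12

Divide through by 3: y'' + y' - 2y = -exp(2*t).
Characteristic equation r² + r - 2 = 0 factors as (r - 1)(r + 2) = 0, so r = 1, -2.
Hence y_h = C1*exp(t) + C2*exp(-2*t).
Try y_p = A*exp(2*t). Substituting into the equation and dividing by exp(2*t) gives A = -1/4, so y_p = -exp(2*t)/4.
General solution: y = -exp(2*t)/4 + C1*exp(t) + C2*exp(-2*t).
Apply the initial conditions: y(0) = -1/4 + C1 + C2 = 0 and y'(0) = -1/2 + C1 - 2*C2 = -3. Solving gives C1 = -2/3, C2 = 11/12.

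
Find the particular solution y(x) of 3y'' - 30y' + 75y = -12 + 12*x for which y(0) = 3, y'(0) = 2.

Divide through by 3: y'' - 10y' + 25y = -4 + 4*x.
Characteristic equation r² - 10r + 25 = 0 has discriminant (-10)² - 4·(25) = 0, so r = 5 is a repeated root.
Hence y_h = (C1 + C2*x)*exp(5*x).
For the particular solution try y_p = A0 + A1*x. Substituting and matching coefficients of each power of x gives A0 = -12/125, A1 = 4/25, so y_p = -12/125 + 4*x/25.
General solution: y = -12/125 + 4*x/25 + C1*exp(5*x) + C2*x*exp(5*x).
Apply the initial conditions: y(0) = -12/125 + C1 = 3 and y'(0) = 4/25 + C2 + 5*C1 = 2. Solving gives C1 = 387/125, C2 = -341/25.

y = -12/125 + 4*x/25 + 387*exp(5*x)/125 - 341*x*exp(5*x)/25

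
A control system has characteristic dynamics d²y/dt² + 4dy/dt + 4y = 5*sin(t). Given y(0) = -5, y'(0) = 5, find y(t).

y = -21*exp(-2*t)/5 - 4*cos(t)/5 + 3*sin(t)/5 - 4*t*exp(-2*t)

Characteristic equation r² + 4r + 4 = 0 has discriminant (4)² - 4·(4) = 0, so r = -2 is a repeated root.
Hence y_h = (C1 + C2*t)*exp(-2*t).
Try y_p = A*cos(t) + B*sin(t). Substituting and equating the coefficients of cos(t) and sin(t) gives A = -4/5, B = 3/5, so y_p = -4*cos(t)/5 + 3*sin(t)/5.
General solution: y = -4*cos(t)/5 + 3*sin(t)/5 + C1*exp(-2*t) + C2*t*exp(-2*t).
Apply the initial conditions: y(0) = -4/5 + C1 = -5 and y'(0) = 3/5 + C2 - 2*C1 = 5. Solving gives C1 = -21/5, C2 = -4.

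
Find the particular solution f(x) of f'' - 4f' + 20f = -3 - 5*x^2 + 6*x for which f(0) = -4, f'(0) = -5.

f = -17/200 - x**2/4 + x/5 - 783*cos(4*x)*exp(2*x)/200 + 263*exp(2*x)*sin(4*x)/400

Characteristic equation r² - 4r + 20 = 0 has discriminant (-4)² - 4·(20) = -64 < 0, so r = 2 ± 4i.
Hence f_h = C1*cos(4*x)*exp(2*x) + C2*exp(2*x)*sin(4*x).
For the particular solution try f_p = A0 + A1*x + A2*x^2. Substituting and matching coefficients of each power of x gives A0 = -17/200, A1 = 1/5, A2 = -1/4, so f_p = -17/200 - x^2/4 + x/5.
General solution: f = -17/200 - x^2/4 + x/5 + C1*cos(4*x)*exp(2*x) + C2*exp(2*x)*sin(4*x).
Apply the initial conditions: f(0) = -17/200 + C1 = -4 and f'(0) = 1/5 + 2*C1 + 4*C2 = -5. Solving gives C1 = -783/200, C2 = 263/400.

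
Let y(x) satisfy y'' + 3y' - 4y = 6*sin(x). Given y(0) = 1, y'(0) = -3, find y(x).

y = -15*sin(x)/17 - 9*cos(x)/17 + 4*exp(x)/5 + 62*exp(-4*x)/85

Characteristic equation r² + 3r - 4 = 0 factors as (r + 4)(r - 1) = 0, so r = -4, 1.
Hence y_h = C1*exp(-4*x) + C2*exp(x).
Try y_p = A*cos(x) + B*sin(x). Substituting and equating the coefficients of cos(x) and sin(x) gives A = -9/17, B = -15/17, so y_p = -15*sin(x)/17 - 9*cos(x)/17.
General solution: y = -15*sin(x)/17 - 9*cos(x)/17 + C1*exp(-4*x) + C2*exp(x).
Apply the initial conditions: y(0) = -9/17 + C1 + C2 = 1 and y'(0) = -15/17 + C2 - 4*C1 = -3. Solving gives C1 = 62/85, C2 = 4/5.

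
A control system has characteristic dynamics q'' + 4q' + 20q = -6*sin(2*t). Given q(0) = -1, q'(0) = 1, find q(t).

q = -3*sin(2*t)/10 + 3*cos(2*t)/20 - 23*cos(4*t)*exp(-2*t)/20 - 7*exp(-2*t)*sin(4*t)/40

Characteristic equation r² + 4r + 20 = 0 has discriminant (4)² - 4·(20) = -64 < 0, so r = -2 ± 4i.
Hence q_h = C1*cos(4*t)*exp(-2*t) + C2*exp(-2*t)*sin(4*t).
Try q_p = A*cos(2*t) + B*sin(2*t). Substituting and equating the coefficients of cos(2t) and sin(2t) gives A = 3/20, B = -3/10, so q_p = -3*sin(2*t)/10 + 3*cos(2*t)/20.
General solution: q = -3*sin(2*t)/10 + 3*cos(2*t)/20 + C1*cos(4*t)*exp(-2*t) + C2*exp(-2*t)*sin(4*t).
Apply the initial conditions: q(0) = 3/20 + C1 = -1 and q'(0) = -3/5 - 2*C1 + 4*C2 = 1. Solving gives C1 = -23/20, C2 = -7/40.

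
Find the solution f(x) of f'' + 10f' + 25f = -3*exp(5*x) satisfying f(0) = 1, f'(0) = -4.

Characteristic equation r² + 10r + 25 = 0 has discriminant (10)² - 4·(25) = 0, so r = -5 is a repeated root.
Hence f_h = (C1 + C2*x)*exp(-5*x).
Try f_p = A*exp(5*x). Substituting into the equation and dividing by exp(5*x) gives A = -3/100, so f_p = -3*exp(5*x)/100.
General solution: f = -3*exp(5*x)/100 + C1*exp(-5*x) + C2*x*exp(-5*x).
Apply the initial conditions: f(0) = -3/100 + C1 = 1 and f'(0) = -3/20 + C2 - 5*C1 = -4. Solving gives C1 = 103/100, C2 = 13/10.

f = -3*exp(5*x)/100 + 103*exp(-5*x)/100 + 13*x*exp(-5*x)/10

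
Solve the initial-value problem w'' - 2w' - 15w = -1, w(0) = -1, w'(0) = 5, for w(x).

w = 1/15 - 31*exp(-3*x)/24 + 9*exp(5*x)/40

Characteristic equation r² - 2r - 15 = 0 factors as (r + 3)(r - 5) = 0, so r = -3, 5.
Hence w_h = C1*exp(-3*x) + C2*exp(5*x).
For the particular solution try w_p = A0. Substituting and matching coefficients of each power of x gives A0 = 1/15, so w_p = 1/15.
General solution: w = 1/15 + C1*exp(-3*x) + C2*exp(5*x).
Apply the initial conditions: w(0) = 1/15 + C1 + C2 = -1 and w'(0) = -3*C1 + 5*C2 = 5. Solving gives C1 = -31/24, C2 = 9/40.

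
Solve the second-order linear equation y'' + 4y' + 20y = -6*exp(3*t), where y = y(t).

Characteristic equation r² + 4r + 20 = 0 has discriminant (4)² - 4·(20) = -64 < 0, so r = -2 ± 4i.
Hence y_h = C1*cos(4*t)*exp(-2*t) + C2*exp(-2*t)*sin(4*t).
Try y_p = A*exp(3*t). Substituting into the equation and dividing by exp(3*t) gives A = -6/41, so y_p = -6*exp(3*t)/41.

y = -6*exp(3*t)/41 + C1*cos(4*t)*exp(-2*t) + C2*exp(-2*t)*sin(4*t)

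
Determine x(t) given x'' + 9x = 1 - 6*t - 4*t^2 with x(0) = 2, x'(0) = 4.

Characteristic equation r² + 9 = 0 has discriminant (0)² - 4·(9) = -36 < 0, so r = ± 3i.
Hence x_h = C1*cos(3*t) + C2*sin(3*t).
For the particular solution try x_p = A0 + A1*t + A2*t^2. Substituting and matching coefficients of each power of t gives A0 = 17/81, A1 = -2/3, A2 = -4/9, so x_p = 17/81 - 4*t^2/9 - 2*t/3.
General solution: x = 17/81 - 4*t^2/9 - 2*t/3 + C1*cos(3*t) + C2*sin(3*t).
Apply the initial conditions: x(0) = 17/81 + C1 = 2 and x'(0) = -2/3 + 3*C2 = 4. Solving gives C1 = 145/81, C2 = 14/9.

x = 17/81 - 4*t**2/9 - 2*t/3 + 14*sin(3*t)/9 + 145*cos(3*t)/81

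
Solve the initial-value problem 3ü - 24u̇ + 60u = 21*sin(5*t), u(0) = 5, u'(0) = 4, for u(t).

Divide through by 3: u'' - 8u' + 20u = 7*sin(5*t).
Characteristic equation r² - 8r + 20 = 0 has discriminant (-8)² - 4·(20) = -16 < 0, so r = 4 ± 2i.
Hence u_h = C1*cos(2*t)*exp(4*t) + C2*exp(4*t)*sin(2*t).
Try u_p = A*cos(5*t) + B*sin(5*t). Substituting and equating the coefficients of cos(5t) and sin(5t) gives A = 56/325, B = -7/325, so u_p = -7*sin(5*t)/325 + 56*cos(5*t)/325.
General solution: u = -7*sin(5*t)/325 + 56*cos(5*t)/325 + C1*cos(2*t)*exp(4*t) + C2*exp(4*t)*sin(2*t).
Apply the initial conditions: u(0) = 56/325 + C1 = 5 and u'(0) = -7/65 + 2*C2 + 4*C1 = 4. Solving gives C1 = 1569/325, C2 = -4941/650.

u = -7*sin(5*t)/325 + 56*cos(5*t)/325 - 4941*exp(4*t)*sin(2*t)/650 + 1569*cos(2*t)*exp(4*t)/325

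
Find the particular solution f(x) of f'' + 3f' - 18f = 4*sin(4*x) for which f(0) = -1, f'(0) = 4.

f = -95*exp(-6*x)/117 - 34*exp(3*x)/225 - 34*sin(4*x)/325 - 12*cos(4*x)/325

Characteristic equation r² + 3r - 18 = 0 factors as (r - 3)(r + 6) = 0, so r = 3, -6.
Hence f_h = C1*exp(3*x) + C2*exp(-6*x).
Try f_p = A*cos(4*x) + B*sin(4*x). Substituting and equating the coefficients of cos(4x) and sin(4x) gives A = -12/325, B = -34/325, so f_p = -34*sin(4*x)/325 - 12*cos(4*x)/325.
General solution: f = -34*sin(4*x)/325 - 12*cos(4*x)/325 + C1*exp(3*x) + C2*exp(-6*x).
Apply the initial conditions: f(0) = -12/325 + C1 + C2 = -1 and f'(0) = -136/325 - 6*C2 + 3*C1 = 4. Solving gives C1 = -34/225, C2 = -95/117.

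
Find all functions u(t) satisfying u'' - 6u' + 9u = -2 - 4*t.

Characteristic equation r² - 6r + 9 = 0 has discriminant (-6)² - 4·(9) = 0, so r = 3 is a repeated root.
Hence u_h = (C1 + C2*t)*exp(3*t).
For the particular solution try u_p = A0 + A1*t. Substituting and matching coefficients of each power of t gives A0 = -14/27, A1 = -4/9, so u_p = -14/27 - 4*t/9.

u = -14/27 - 4*t/9 + C1*exp(3*t) + C2*t*exp(3*t)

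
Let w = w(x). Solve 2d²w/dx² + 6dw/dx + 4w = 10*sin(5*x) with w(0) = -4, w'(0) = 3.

Divide through by 2: w'' + 3w' + 2w = 5*sin(5*x).
Characteristic equation r² + 3r + 2 = 0 factors as (r + 1)(r + 2) = 0, so r = -1, -2.
Hence w_h = C1*exp(-x) + C2*exp(-2*x).
Try w_p = A*cos(5*x) + B*sin(5*x). Substituting and equating the coefficients of cos(5x) and sin(5x) gives A = -75/754, B = -115/754, so w_p = -115*sin(5*x)/754 - 75*cos(5*x)/754.
General solution: w = -115*sin(5*x)/754 - 75*cos(5*x)/754 + C1*exp(-x) + C2*exp(-2*x).
Apply the initial conditions: w(0) = -75/754 + C1 + C2 = -4 and w'(0) = -575/754 - C1 - 2*C2 = 3. Solving gives C1 = -105/26, C2 = 4/29.

w = -115*sin(5*x)/754 - 105*exp(-x)/26 - 75*cos(5*x)/754 + 4*exp(-2*x)/29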